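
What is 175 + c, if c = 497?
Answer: 672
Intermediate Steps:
175 + c = 175 + 497 = 672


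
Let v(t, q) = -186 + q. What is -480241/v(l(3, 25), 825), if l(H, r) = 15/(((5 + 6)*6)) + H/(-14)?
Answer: -480241/639 ≈ -751.55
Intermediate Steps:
l(H, r) = 5/22 - H/14 (l(H, r) = 15/((11*6)) + H*(-1/14) = 15/66 - H/14 = 15*(1/66) - H/14 = 5/22 - H/14)
-480241/v(l(3, 25), 825) = -480241/(-186 + 825) = -480241/639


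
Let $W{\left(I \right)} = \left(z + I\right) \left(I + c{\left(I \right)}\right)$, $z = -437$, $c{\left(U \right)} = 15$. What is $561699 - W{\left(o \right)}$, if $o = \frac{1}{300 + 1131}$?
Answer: $\frac{1163648983175}{2047761} \approx 5.6825 \cdot 10^{5}$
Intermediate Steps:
$o = \frac{1}{1431} \approx 0.00069881$
$W{\left(I \right)} = \left(-437 + I\right) \left(15 + I\right)$ ($W{\left(I \right)} = \left(-437 + I\right) \left(I + 15\right) = \left(-437 + I\right) \left(15 + I\right)$)
$561699 - W{\left(o \right)} = 561699 - \left(-6555 + \left(\frac{1}{1431}\right)^{2} - \frac{422}{1431}\right) = 561699 - \left(-6555 + \frac{1}{2047761} - \frac{422}{1431}\right) = 561699 - - \frac{13423677236}{2047761} = 561699 + \frac{13423677236}{2047761} = \frac{1163648983175}{2047761}$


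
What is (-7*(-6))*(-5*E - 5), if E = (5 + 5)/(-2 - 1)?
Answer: 490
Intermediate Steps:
E = -10/3 (E = 10/(-3) = 10*(-⅓) = -10/3 ≈ -3.3333)
(-7*(-6))*(-5*E - 5) = (-7*(-6))*(-5*(-10/3) - 5) = 42*(50/3 - 5) = 42*(35/3) = 490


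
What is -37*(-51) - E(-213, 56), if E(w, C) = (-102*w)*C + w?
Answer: -1214556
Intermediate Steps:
E(w, C) = w - 102*C*w (E(w, C) = -102*C*w + w = w - 102*C*w)
-37*(-51) - E(-213, 56) = -37*(-51) - (-213)*(1 - 102*56) = 1887 - (-213)*(1 - 5712) = 1887 - (-213)*(-5711) = 1887 - 1*1216443 = 1887 - 1216443 = -1214556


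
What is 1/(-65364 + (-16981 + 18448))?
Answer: -1/63897 ≈ -1.5650e-5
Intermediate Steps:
1/(-65364 + (-16981 + 18448)) = 1/(-65364 + 1467) = 1/(-63897) = -1/63897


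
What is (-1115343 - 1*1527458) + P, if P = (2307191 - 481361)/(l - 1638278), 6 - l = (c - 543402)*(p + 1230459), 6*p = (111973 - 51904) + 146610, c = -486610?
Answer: -573869351834700494/217144367599 ≈ -2.6428e+6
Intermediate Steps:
p = 68893/2 (p = ((111973 - 51904) + 146610)/6 = (60069 + 146610)/6 = (⅙)*206679 = 68893/2 ≈ 34447.)
l = 1302867843872 (l = 6 - (-486610 - 543402)*(68893/2 + 1230459) = 6 - (-1030012)*2529811/2 = 6 - 1*(-1302867843866) = 6 + 1302867843866 = 1302867843872)
P = 304305/217144367599 (P = (2307191 - 481361)/(1302867843872 - 1638278) = 1825830/1302866205594 = 1825830*(1/1302866205594) = 304305/217144367599 ≈ 1.4014e-6)
(-1115343 - 1*1527458) + P = (-1115343 - 1*1527458) + 304305/217144367599 = (-1115343 - 1527458) + 304305/217144367599 = -2642801 + 304305/217144367599 = -573869351834700494/217144367599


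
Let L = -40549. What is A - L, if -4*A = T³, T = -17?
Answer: 167109/4 ≈ 41777.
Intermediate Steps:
A = 4913/4 (A = -¼*(-17)³ = -¼*(-4913) = 4913/4 ≈ 1228.3)
A - L = 4913/4 - 1*(-40549) = 4913/4 + 40549 = 167109/4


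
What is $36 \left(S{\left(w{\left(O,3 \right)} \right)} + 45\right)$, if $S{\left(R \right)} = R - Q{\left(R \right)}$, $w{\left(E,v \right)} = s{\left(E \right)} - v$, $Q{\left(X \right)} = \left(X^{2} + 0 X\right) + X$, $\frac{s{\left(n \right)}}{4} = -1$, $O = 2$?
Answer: $-144$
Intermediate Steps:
$s{\left(n \right)} = -4$ ($s{\left(n \right)} = 4 \left(-1\right) = -4$)
$Q{\left(X \right)} = X + X^{2}$ ($Q{\left(X \right)} = \left(X^{2} + 0\right) + X = X^{2} + X = X + X^{2}$)
$w{\left(E,v \right)} = -4 - v$
$S{\left(R \right)} = R - R \left(1 + R\right)$
$36 \left(S{\left(w{\left(O,3 \right)} \right)} + 45\right) = 36 \left(- \left(-4 - 3\right)^{2} + 45\right) = 36 \left(- \left(-7\right)^{2} + 45\right) = 36 \left(\left(-1\right) 49 + 45\right) = 36 \left(-49 + 45\right) = 36 \left(-4\right) = -144$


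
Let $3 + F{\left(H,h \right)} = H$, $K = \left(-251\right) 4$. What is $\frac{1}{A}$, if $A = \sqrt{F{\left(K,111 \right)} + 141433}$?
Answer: $\frac{\sqrt{140426}}{140426} \approx 0.0026686$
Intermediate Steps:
$K = -1004$
$F{\left(H,h \right)} = -3 + H$
$A = \sqrt{140426}$ ($A = \sqrt{\left(-3 - 1004\right) + 141433} = \sqrt{-1007 + 141433} = \sqrt{140426} \approx 374.73$)
$\frac{1}{A} = \frac{1}{\sqrt{140426}} = \frac{\sqrt{140426}}{140426}$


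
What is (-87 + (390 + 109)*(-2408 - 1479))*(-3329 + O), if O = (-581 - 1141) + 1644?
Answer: 6608557900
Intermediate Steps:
O = -78 (O = -1722 + 1644 = -78)
(-87 + (390 + 109)*(-2408 - 1479))*(-3329 + O) = (-87 + (390 + 109)*(-2408 - 1479))*(-3329 - 78) = (-87 + 499*(-3887))*(-3407) = (-87 - 1939613)*(-3407) = -1939700*(-3407) = 6608557900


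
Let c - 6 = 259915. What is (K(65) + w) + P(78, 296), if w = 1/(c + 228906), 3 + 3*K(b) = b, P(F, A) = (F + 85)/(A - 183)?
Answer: 3663758704/165712353 ≈ 22.109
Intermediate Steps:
P(F, A) = (85 + F)/(-183 + A)
c = 259921 (c = 6 + 259915 = 259921)
K(b) = -1 + b/3
w = 1/488827 (w = 1/(259921 + 228906) = 1/488827 ≈ 2.0457e-6)
(K(65) + w) + P(78, 296) = ((-1 + (1/3)*65) + 1/488827) + (85 + 78)/(-183 + 296) = ((-1 + 65/3) + 1/488827) + 163/113 = (62/3 + 1/488827) + (1/113)*163 = 30307277/1466481 + 163/113 = 3663758704/165712353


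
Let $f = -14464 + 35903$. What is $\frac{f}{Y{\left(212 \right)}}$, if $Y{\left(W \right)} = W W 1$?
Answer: $\frac{21439}{44944} \approx 0.47702$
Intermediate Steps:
$Y{\left(W \right)} = W^{2}$ ($Y{\left(W \right)} = W^{2} \cdot 1 = W^{2}$)
$f = 21439$
$\frac{f}{Y{\left(212 \right)}} = \frac{21439}{212^{2}} = \frac{21439}{44944}$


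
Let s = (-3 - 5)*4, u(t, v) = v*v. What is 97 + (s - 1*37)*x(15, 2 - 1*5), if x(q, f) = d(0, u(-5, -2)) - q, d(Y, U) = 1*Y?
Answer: 1132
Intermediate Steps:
u(t, v) = v²
d(Y, U) = Y
s = -32 (s = -8*4 = -32)
x(q, f) = -q (x(q, f) = 0 - q = -q)
97 + (s - 1*37)*x(15, 2 - 1*5) = 97 + (-32 - 1*37)*(-1*15) = 97 + (-32 - 37)*(-15) = 97 - 69*(-15) = 97 + 1035 = 1132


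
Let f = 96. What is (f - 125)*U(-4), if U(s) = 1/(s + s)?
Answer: 29/8 ≈ 3.6250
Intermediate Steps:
U(s) = 1/(2*s)
(f - 125)*U(-4) = (96 - 125)*((½)/(-4)) = -29*(-1)/(2*4) = -29*(-⅛) = 29/8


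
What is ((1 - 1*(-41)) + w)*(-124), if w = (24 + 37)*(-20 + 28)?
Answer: -65720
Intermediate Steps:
w = 488 (w = 61*8 = 488)
((1 - 1*(-41)) + w)*(-124) = ((1 - 1*(-41)) + 488)*(-124) = ((1 + 41) + 488)*(-124) = (42 + 488)*(-124) = 530*(-124) = -65720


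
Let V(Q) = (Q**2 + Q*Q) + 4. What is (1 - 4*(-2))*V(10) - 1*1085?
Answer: 751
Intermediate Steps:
V(Q) = 4 + 2*Q**2 (V(Q) = (Q**2 + Q**2) + 4 = 2*Q**2 + 4 = 4 + 2*Q**2)
(1 - 4*(-2))*V(10) - 1*1085 = (1 - 4*(-2))*(4 + 2*10**2) - 1*1085 = (1 + 8)*(4 + 2*100) - 1085 = 9*(4 + 200) - 1085 = 9*204 - 1085 = 1836 - 1085 = 751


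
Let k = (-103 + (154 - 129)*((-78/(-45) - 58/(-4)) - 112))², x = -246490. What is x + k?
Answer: 215616649/36 ≈ 5.9894e+6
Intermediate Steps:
k = 224490289/36 (k = (-103 + 25*((-78*(-1/45) - 58*(-¼)) - 112))² = (-103 + 25*((26/15 + 29/2) - 112))² = (-103 + 25*(487/30 - 112))² = (-103 + 25*(-2873/30))² = (-103 - 14365/6)² = (-14983/6)² = 224490289/36 ≈ 6.2358e+6)
x + k = -246490 + 224490289/36 = 215616649/36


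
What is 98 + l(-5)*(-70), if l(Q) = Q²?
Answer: -1652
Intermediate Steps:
98 + l(-5)*(-70) = 98 + (-5)²*(-70) = 98 + 25*(-70) = 98 - 1750 = -1652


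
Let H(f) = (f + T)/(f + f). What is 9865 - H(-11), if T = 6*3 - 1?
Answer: 108518/11 ≈ 9865.3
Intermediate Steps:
T = 17 (T = 18 - 1 = 17)
H(f) = (17 + f)/(2*f) (H(f) = (f + 17)/(f + f) = (17 + f)/((2*f)) = (17 + f)*(1/(2*f)) = (17 + f)/(2*f))
9865 - H(-11) = 9865 - (17 - 11)/(2*(-11)) = 9865 - (-1)*6/(2*11) = 9865 - 1*(-3/11) = 9865 + 3/11 = 108518/11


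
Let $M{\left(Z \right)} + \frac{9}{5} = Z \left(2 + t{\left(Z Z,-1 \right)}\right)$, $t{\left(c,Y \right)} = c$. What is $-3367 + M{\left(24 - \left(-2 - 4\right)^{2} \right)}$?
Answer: $- \frac{25604}{5} \approx -5120.8$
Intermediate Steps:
$M{\left(Z \right)} = - \frac{9}{5} + Z \left(2 + Z^{2}\right)$ ($M{\left(Z \right)} = - \frac{9}{5} + Z \left(2 + Z Z\right) = - \frac{9}{5} + Z \left(2 + Z^{2}\right)$)
$-3367 + M{\left(24 - \left(-2 - 4\right)^{2} \right)} = -3367 + \left(- \frac{9}{5} + \left(24 - \left(-2 - 4\right)^{2}\right)^{3} + 2 \left(24 - \left(-2 - 4\right)^{2}\right)\right) = -3367 + \left(- \frac{9}{5} + \left(24 - \left(-6\right)^{2}\right)^{3} + 2 \left(24 - \left(-6\right)^{2}\right)\right) = -3367 + \left(- \frac{9}{5} + \left(24 - 36\right)^{3} + 2 \left(24 - 36\right)\right) = -3367 + \left(- \frac{9}{5} + \left(-12\right)^{3} + 2 \left(-12\right)\right) = -3367 - \frac{8769}{5} = - \frac{25604}{5}$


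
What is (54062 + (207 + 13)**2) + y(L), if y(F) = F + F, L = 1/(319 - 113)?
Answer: 10553587/103 ≈ 1.0246e+5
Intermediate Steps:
L = 1/206 ≈ 0.0048544
y(F) = 2*F
(54062 + (207 + 13)**2) + y(L) = (54062 + (207 + 13)**2) + 2*(1/206) = (54062 + 220**2) + 1/103 = (54062 + 48400) + 1/103 = 102462 + 1/103 = 10553587/103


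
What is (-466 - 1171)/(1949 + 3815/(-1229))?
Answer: -2011873/2391506 ≈ -0.84126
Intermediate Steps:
(-466 - 1171)/(1949 + 3815/(-1229)) = -1637/(1949 + 3815*(-1/1229)) = -1637/(1949 - 3815/1229) = -1637/2391506/1229 = -1637*1229/2391506 = -2011873/2391506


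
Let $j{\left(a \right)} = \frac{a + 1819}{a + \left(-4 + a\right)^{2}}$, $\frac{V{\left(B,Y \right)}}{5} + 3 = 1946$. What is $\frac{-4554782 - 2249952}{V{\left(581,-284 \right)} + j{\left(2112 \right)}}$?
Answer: $- \frac{30252323103584}{43190717771} \approx -700.44$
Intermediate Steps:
$V{\left(B,Y \right)} = 9715$ ($V{\left(B,Y \right)} = -15 + 5 \cdot 1946 = -15 + 9730 = 9715$)
$j{\left(a \right)} = \frac{1819 + a}{a + \left(-4 + a\right)^{2}}$
$\frac{-4554782 - 2249952}{V{\left(581,-284 \right)} + j{\left(2112 \right)}} = \frac{-4554782 - 2249952}{9715 + \frac{1819 + 2112}{2112 + \left(-4 + 2112\right)^{2}}} = - \frac{6804734}{9715 + \frac{1}{2112 + 2108^{2}} \cdot 3931} = - \frac{6804734}{9715 + \frac{1}{2112 + 4443664} \cdot 3931} = - \frac{6804734}{9715 + \frac{1}{4445776} \cdot 3931} = - \frac{6804734}{9715 + \frac{3931}{4445776}} = - \frac{6804734}{\frac{43190717771}{4445776}} = \left(-6804734\right) \frac{4445776}{43190717771} = - \frac{30252323103584}{43190717771}$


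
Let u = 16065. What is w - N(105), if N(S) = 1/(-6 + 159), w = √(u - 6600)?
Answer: -1/153 + √9465 ≈ 97.282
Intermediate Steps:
w = √9465 (w = √(16065 - 6600) = √9465 ≈ 97.288)
N(S) = 1/153
w - N(105) = √9465 - 1*1/153 = √9465 - 1/153 = -1/153 + √9465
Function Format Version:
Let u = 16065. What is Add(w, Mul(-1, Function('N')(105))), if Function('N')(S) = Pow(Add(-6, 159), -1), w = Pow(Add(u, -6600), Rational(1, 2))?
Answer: Add(Rational(-1, 153), Pow(9465, Rational(1, 2))) ≈ 97.282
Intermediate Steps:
w = Pow(9465, Rational(1, 2)) (w = Pow(Add(16065, -6600), Rational(1, 2)) = Pow(9465, Rational(1, 2)) ≈ 97.288)
Function('N')(S) = Rational(1, 153) (Function('N')(S) = Pow(153, -1) = Rational(1, 153))
Add(w, Mul(-1, Function('N')(105))) = Add(Pow(9465, Rational(1, 2)), Mul(-1, Rational(1, 153))) = Add(Pow(9465, Rational(1, 2)), Rational(-1, 153)) = Add(Rational(-1, 153), Pow(9465, Rational(1, 2)))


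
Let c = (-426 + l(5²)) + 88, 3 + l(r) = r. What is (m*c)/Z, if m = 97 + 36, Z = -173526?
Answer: 21014/86763 ≈ 0.24220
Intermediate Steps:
l(r) = -3 + r
m = 133
c = -316 (c = (-426 + (-3 + 5²)) + 88 = (-426 + (-3 + 25)) + 88 = (-426 + 22) + 88 = -404 + 88 = -316)
(m*c)/Z = (133*(-316))/(-173526) = -42028*(-1/173526) = 21014/86763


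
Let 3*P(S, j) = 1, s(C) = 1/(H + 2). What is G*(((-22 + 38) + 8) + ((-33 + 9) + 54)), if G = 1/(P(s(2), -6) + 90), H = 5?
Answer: 162/271 ≈ 0.59779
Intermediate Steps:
s(C) = 1/7 (s(C) = 1/(5 + 2) = 1/7)
P(S, j) = 1/3 (P(S, j) = (1/3)*1 = 1/3)
G = 3/271 (G = 1/(1/3 + 90) = 1/(271/3) = 3/271 ≈ 0.011070)
G*(((-22 + 38) + 8) + ((-33 + 9) + 54)) = 3*(((-22 + 38) + 8) + ((-33 + 9) + 54))/271 = 3*((16 + 8) + (-24 + 54))/271 = 3*(24 + 30)/271 = (3/271)*54 = 162/271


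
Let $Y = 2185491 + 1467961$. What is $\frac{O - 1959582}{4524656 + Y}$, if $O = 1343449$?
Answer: $- \frac{616133}{8178108} \approx -0.075339$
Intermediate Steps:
$Y = 3653452$
$\frac{O - 1959582}{4524656 + Y} = \frac{1343449 - 1959582}{4524656 + 3653452} = - \frac{616133}{8178108}$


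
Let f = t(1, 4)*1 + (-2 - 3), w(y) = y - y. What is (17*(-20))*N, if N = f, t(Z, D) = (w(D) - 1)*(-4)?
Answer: 340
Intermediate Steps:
w(y) = 0
t(Z, D) = 4 (t(Z, D) = (0 - 1)*(-4) = -1*(-4) = 4)
f = -1 (f = 4*1 + (-2 - 3) = 4 - 5 = -1)
N = -1
(17*(-20))*N = (17*(-20))*(-1) = -340*(-1) = 340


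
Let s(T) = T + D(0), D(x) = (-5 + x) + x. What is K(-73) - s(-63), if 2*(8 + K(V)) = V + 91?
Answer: 69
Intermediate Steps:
D(x) = -5 + 2*x
s(T) = -5 + T (s(T) = T + (-5 + 2*0) = T + (-5 + 0) = T - 5 = -5 + T)
K(V) = 75/2 + V/2 (K(V) = -8 + (V + 91)/2 = -8 + (91 + V)/2 = -8 + (91/2 + V/2) = 75/2 + V/2)
K(-73) - s(-63) = (75/2 + (½)*(-73)) - (-5 - 63) = (75/2 - 73/2) - 1*(-68) = 1 + 68 = 69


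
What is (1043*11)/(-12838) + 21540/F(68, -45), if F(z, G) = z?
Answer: 9848227/31178 ≈ 315.87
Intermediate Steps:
(1043*11)/(-12838) + 21540/F(68, -45) = (1043*11)/(-12838) + 21540/68 = 11473*(-1/12838) + 21540*(1/68) = -1639/1834 + 5385/17 = 9848227/31178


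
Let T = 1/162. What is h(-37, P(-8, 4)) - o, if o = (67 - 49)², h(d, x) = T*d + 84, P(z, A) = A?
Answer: -38917/162 ≈ -240.23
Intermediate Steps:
T = 1/162 ≈ 0.0061728
h(d, x) = 84 + d/162 (h(d, x) = d/162 + 84 = 84 + d/162)
o = 324 (o = 18² = 324)
h(-37, P(-8, 4)) - o = (84 + (1/162)*(-37)) - 1*324 = (84 - 37/162) - 324 = 13571/162 - 324 = -38917/162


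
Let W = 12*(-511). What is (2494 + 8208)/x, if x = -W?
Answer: 5351/3066 ≈ 1.7453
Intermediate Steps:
W = -6132
x = 6132 (x = -1*(-6132) = 6132)
(2494 + 8208)/x = (2494 + 8208)/6132 = 10702*(1/6132) = 5351/3066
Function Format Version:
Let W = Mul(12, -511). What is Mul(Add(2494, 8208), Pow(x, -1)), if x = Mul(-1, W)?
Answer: Rational(5351, 3066) ≈ 1.7453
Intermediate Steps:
W = -6132
x = 6132 (x = Mul(-1, -6132) = 6132)
Mul(Add(2494, 8208), Pow(x, -1)) = Mul(Add(2494, 8208), Pow(6132, -1)) = Mul(10702, Rational(1, 6132)) = Rational(5351, 3066)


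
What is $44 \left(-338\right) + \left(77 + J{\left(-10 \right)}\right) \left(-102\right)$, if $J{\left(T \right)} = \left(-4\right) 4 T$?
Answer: $-39046$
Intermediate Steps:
$J{\left(T \right)} = - 16 T$
$44 \left(-338\right) + \left(77 + J{\left(-10 \right)}\right) \left(-102\right) = 44 \left(-338\right) + \left(77 - -160\right) \left(-102\right) = -14872 + \left(77 + 160\right) \left(-102\right) = -14872 + 237 \left(-102\right) = -14872 - 24174 = -39046$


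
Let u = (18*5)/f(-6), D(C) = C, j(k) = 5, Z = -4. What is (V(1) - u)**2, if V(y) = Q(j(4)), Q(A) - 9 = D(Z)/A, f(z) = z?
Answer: 13456/25 ≈ 538.24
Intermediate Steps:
Q(A) = 9 - 4/A
V(y) = 41/5 (V(y) = 9 - 4/5 = 41/5)
u = -15 (u = (18*5)/(-6) = 90*(-1/6) = -15)
(V(1) - u)**2 = (41/5 - 1*(-15))**2 = (41/5 + 15)**2 = (116/5)**2 = 13456/25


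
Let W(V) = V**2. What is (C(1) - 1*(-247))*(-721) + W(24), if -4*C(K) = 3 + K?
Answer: -176790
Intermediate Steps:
C(K) = -3/4 - K/4 (C(K) = -(3 + K)/4 = -3/4 - K/4)
(C(1) - 1*(-247))*(-721) + W(24) = ((-3/4 - 1/4*1) - 1*(-247))*(-721) + 24**2 = ((-3/4 - 1/4) + 247)*(-721) + 576 = (-1 + 247)*(-721) + 576 = 246*(-721) + 576 = -177366 + 576 = -176790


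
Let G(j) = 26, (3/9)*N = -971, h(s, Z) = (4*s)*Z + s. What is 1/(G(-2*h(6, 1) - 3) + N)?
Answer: -1/2887 ≈ -0.00034638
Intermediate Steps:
h(s, Z) = s + 4*Z*s (h(s, Z) = 4*Z*s + s = s + 4*Z*s)
N = -2913 (N = 3*(-971) = -2913)
1/(G(-2*h(6, 1) - 3) + N) = 1/(26 - 2913) = 1/(-2887) = -1/2887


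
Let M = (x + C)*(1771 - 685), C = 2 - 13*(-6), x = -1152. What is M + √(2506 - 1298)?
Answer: -1164192 + 2*√302 ≈ -1.1642e+6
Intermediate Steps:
C = 80 (C = 2 + 78 = 80)
M = -1164192 (M = (-1152 + 80)*(1771 - 685) = -1072*1086 = -1164192)
M + √(2506 - 1298) = -1164192 + √(2506 - 1298) = -1164192 + √1208 = -1164192 + 2*√302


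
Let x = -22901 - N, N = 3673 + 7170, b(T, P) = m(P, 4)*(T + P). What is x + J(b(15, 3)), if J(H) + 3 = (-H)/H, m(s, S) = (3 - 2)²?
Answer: -33748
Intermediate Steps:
m(s, S) = 1 (m(s, S) = 1² = 1)
b(T, P) = P + T (b(T, P) = 1*(T + P) = 1*(P + T) = P + T)
N = 10843
x = -33744 (x = -22901 - 1*10843 = -22901 - 10843 = -33744)
J(H) = -4 (J(H) = -3 + (-H)/H = -3 - 1 = -4)
x + J(b(15, 3)) = -33744 - 4 = -33748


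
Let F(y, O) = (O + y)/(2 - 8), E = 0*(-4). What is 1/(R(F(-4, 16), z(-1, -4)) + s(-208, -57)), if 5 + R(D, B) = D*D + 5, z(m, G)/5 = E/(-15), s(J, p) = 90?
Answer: 1/94 ≈ 0.010638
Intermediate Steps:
E = 0
F(y, O) = -O/6 - y/6 (F(y, O) = (O + y)/(-6) = (O + y)*(-⅙) = -O/6 - y/6)
z(m, G) = 0 (z(m, G) = 5*(0/(-15)) = 5*(0*(-1/15)) = 5*0 = 0)
R(D, B) = D² (R(D, B) = -5 + (D*D + 5) = -5 + (D² + 5) = -5 + (5 + D²) = D²)
1/(R(F(-4, 16), z(-1, -4)) + s(-208, -57)) = 1/((-⅙*16 - ⅙*(-4))² + 90) = 1/((-8/3 + ⅔)² + 90) = 1/((-2)² + 90) = 1/(4 + 90) = 1/94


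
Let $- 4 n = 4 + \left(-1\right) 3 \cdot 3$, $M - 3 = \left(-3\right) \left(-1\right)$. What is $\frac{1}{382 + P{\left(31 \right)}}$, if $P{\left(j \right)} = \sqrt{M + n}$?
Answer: $\frac{1528}{583667} - \frac{2 \sqrt{29}}{583667} \approx 0.0025995$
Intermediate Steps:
$M = 6$ ($M = 3 - -3 = 3 + 3 = 6$)
$n = \frac{5}{4}$ ($n = - \frac{4 + \left(-1\right) 3 \cdot 3}{4} = - \frac{4 - 9}{4} = \left(- \frac{1}{4}\right) \left(-5\right) = \frac{5}{4} \approx 1.25$)
$P{\left(j \right)} = \frac{\sqrt{29}}{2}$ ($P{\left(j \right)} = \sqrt{6 + \frac{5}{4}} = \sqrt{\frac{29}{4}} = \frac{\sqrt{29}}{2}$)
$\frac{1}{382 + P{\left(31 \right)}} = \frac{1}{382 + \frac{\sqrt{29}}{2}}$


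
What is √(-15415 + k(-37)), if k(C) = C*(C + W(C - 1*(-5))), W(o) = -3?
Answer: I*√13935 ≈ 118.05*I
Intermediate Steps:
k(C) = C*(-3 + C) (k(C) = C*(C - 3) = C*(-3 + C))
√(-15415 + k(-37)) = √(-15415 - 37*(-3 - 37)) = √(-15415 - 37*(-40)) = √(-15415 + 1480) = √(-13935) = I*√13935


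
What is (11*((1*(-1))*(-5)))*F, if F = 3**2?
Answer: 495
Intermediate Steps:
F = 9
(11*((1*(-1))*(-5)))*F = (11*((1*(-1))*(-5)))*9 = (11*(-1*(-5)))*9 = (11*5)*9 = 55*9 = 495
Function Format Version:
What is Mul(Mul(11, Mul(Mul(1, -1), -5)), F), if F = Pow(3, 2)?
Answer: 495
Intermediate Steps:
F = 9
Mul(Mul(11, Mul(Mul(1, -1), -5)), F) = Mul(Mul(11, Mul(Mul(1, -1), -5)), 9) = Mul(Mul(11, Mul(-1, -5)), 9) = Mul(Mul(11, 5), 9) = Mul(55, 9) = 495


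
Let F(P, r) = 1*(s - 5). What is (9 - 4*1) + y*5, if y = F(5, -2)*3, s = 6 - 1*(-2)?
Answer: 50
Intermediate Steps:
s = 8 (s = 6 + 2 = 8)
F(P, r) = 3 (F(P, r) = 1*(8 - 5) = 1*3 = 3)
y = 9 (y = 3*3 = 9)
(9 - 4*1) + y*5 = (9 - 4*1) + 9*5 = (9 - 4) + 45 = 5 + 45 = 50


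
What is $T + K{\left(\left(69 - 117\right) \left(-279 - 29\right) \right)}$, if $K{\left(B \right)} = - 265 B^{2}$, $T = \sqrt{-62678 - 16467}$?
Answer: $-57920163840 + i \sqrt{79145} \approx -5.792 \cdot 10^{10} + 281.33 i$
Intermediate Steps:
$T = i \sqrt{79145}$ ($T = \sqrt{-79145} = i \sqrt{79145} \approx 281.33 i$)
$T + K{\left(\left(69 - 117\right) \left(-279 - 29\right) \right)} = i \sqrt{79145} - 265 \left(\left(69 - 117\right) \left(-279 - 29\right)\right)^{2} = i \sqrt{79145} - 265 \left(\left(-48\right) \left(-308\right)\right)^{2} = i \sqrt{79145} - 265 \cdot 14784^{2} = i \sqrt{79145} - 57920163840 = -57920163840 + i \sqrt{79145}$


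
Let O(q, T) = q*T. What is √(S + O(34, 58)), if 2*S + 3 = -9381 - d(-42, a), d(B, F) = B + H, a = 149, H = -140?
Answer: I*√2629 ≈ 51.274*I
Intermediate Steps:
d(B, F) = -140 + B (d(B, F) = B - 140 = -140 + B)
S = -4601 (S = -3/2 + (-9381 - (-140 - 42))/2 = -3/2 + (-9381 - 1*(-182))/2 = -3/2 + (-9381 + 182)/2 = -3/2 + (½)*(-9199) = -3/2 - 9199/2 = -4601)
O(q, T) = T*q
√(S + O(34, 58)) = √(-4601 + 58*34) = √(-4601 + 1972) = √(-2629) = I*√2629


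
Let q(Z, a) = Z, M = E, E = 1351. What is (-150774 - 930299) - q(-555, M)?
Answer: -1080518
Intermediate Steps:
M = 1351
(-150774 - 930299) - q(-555, M) = (-150774 - 930299) - 1*(-555) = -1081073 + 555 = -1080518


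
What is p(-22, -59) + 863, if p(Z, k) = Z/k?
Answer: 50939/59 ≈ 863.37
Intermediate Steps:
p(-22, -59) + 863 = -22/(-59) + 863 = -22*(-1/59) + 863 = 22/59 + 863 = 50939/59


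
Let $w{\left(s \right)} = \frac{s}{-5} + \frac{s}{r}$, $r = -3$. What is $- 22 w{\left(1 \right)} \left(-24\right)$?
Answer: $- \frac{1408}{5} \approx -281.6$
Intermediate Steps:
$w{\left(s \right)} = - \frac{8 s}{15}$ ($w{\left(s \right)} = \frac{s}{-5} + \frac{s}{-3} = s \left(- \frac{1}{5}\right) + s \left(- \frac{1}{3}\right) = - \frac{s}{5} - \frac{s}{3} = - \frac{8 s}{15}$)
$- 22 w{\left(1 \right)} \left(-24\right) = - 22 \left(\left(- \frac{8}{15}\right) 1\right) \left(-24\right) = \left(-22\right) \left(- \frac{8}{15}\right) \left(-24\right) = \frac{176}{15} \left(-24\right) = - \frac{1408}{5}$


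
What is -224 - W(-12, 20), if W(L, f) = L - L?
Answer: -224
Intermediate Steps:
W(L, f) = 0
-224 - W(-12, 20) = -224 - 1*0 = -224 + 0 = -224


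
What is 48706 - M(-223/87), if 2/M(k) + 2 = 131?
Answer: 6283072/129 ≈ 48706.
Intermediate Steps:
M(k) = 2/129 (M(k) = 2/(-2 + 131) = 2/129)
48706 - M(-223/87) = 48706 - 1*2/129 = 48706 - 2/129 = 6283072/129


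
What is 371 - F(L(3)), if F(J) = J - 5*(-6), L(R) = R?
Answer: 338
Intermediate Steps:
F(J) = 30 + J (F(J) = J + 30 = 30 + J)
371 - F(L(3)) = 371 - (30 + 3) = 371 - 1*33 = 371 - 33 = 338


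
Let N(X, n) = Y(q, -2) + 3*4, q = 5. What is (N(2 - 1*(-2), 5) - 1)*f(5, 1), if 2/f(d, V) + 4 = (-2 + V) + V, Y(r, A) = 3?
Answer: -7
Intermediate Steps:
f(d, V) = 2/(-6 + 2*V) (f(d, V) = 2/(-4 + ((-2 + V) + V)) = 2/(-4 + (-2 + 2*V)) = 2/(-6 + 2*V))
N(X, n) = 15 (N(X, n) = 3 + 3*4 = 3 + 12 = 15)
(N(2 - 1*(-2), 5) - 1)*f(5, 1) = (15 - 1)/(-3 + 1) = 14/(-2) = 14*(-½) = -7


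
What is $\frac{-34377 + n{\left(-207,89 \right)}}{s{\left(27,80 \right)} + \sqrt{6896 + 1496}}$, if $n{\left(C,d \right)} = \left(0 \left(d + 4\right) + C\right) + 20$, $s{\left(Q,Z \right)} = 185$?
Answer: $- \frac{6394340}{25833} + \frac{69128 \sqrt{2098}}{25833} \approx -124.96$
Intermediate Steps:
$n{\left(C,d \right)} = 20 + C$ ($n{\left(C,d \right)} = \left(0 \left(4 + d\right) + C\right) + 20 = \left(0 + C\right) + 20 = C + 20 = 20 + C$)
$\frac{-34377 + n{\left(-207,89 \right)}}{s{\left(27,80 \right)} + \sqrt{6896 + 1496}} = \frac{-34377 + \left(20 - 207\right)}{185 + \sqrt{6896 + 1496}} = \frac{-34377 - 187}{185 + \sqrt{8392}} = - \frac{34564}{185 + 2 \sqrt{2098}}$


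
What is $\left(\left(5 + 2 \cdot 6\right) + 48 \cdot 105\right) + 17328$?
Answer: $22385$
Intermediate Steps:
$\left(\left(5 + 2 \cdot 6\right) + 48 \cdot 105\right) + 17328 = \left(\left(5 + 12\right) + 5040\right) + 17328 = \left(17 + 5040\right) + 17328 = 5057 + 17328 = 22385$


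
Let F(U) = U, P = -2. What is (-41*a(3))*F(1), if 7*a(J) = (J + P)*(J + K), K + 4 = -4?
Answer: 205/7 ≈ 29.286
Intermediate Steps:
K = -8 (K = -4 - 4 = -8)
a(J) = (-8 + J)*(-2 + J)/7 (a(J) = ((J - 2)*(J - 8))/7 = ((-2 + J)*(-8 + J))/7 = ((-8 + J)*(-2 + J))/7 = (-8 + J)*(-2 + J)/7)
(-41*a(3))*F(1) = -41*(16/7 - 10/7*3 + (⅐)*3²)*1 = -41*(16/7 - 30/7 + (⅐)*9)*1 = -41*(16/7 - 30/7 + 9/7)*1 = -41*(-5/7)*1 = (205/7)*1 = 205/7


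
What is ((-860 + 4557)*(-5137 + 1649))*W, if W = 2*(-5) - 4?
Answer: 180531904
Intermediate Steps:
W = -14 (W = -10 - 4 = -14)
((-860 + 4557)*(-5137 + 1649))*W = ((-860 + 4557)*(-5137 + 1649))*(-14) = (3697*(-3488))*(-14) = -12895136*(-14) = 180531904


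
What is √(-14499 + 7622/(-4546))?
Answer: I*√74918166374/2273 ≈ 120.42*I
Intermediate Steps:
√(-14499 + 7622/(-4546)) = √(-14499 + 7622*(-1/4546)) = √(-14499 - 3811/2273) = √(-32960038/2273) = I*√74918166374/2273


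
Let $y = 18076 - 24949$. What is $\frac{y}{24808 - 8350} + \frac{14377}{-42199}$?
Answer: $- \frac{175550131}{231503714} \approx -0.7583$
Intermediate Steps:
$y = -6873$ ($y = 18076 - 24949 = -6873$)
$\frac{y}{24808 - 8350} + \frac{14377}{-42199} = - \frac{6873}{24808 - 8350} + \frac{14377}{-42199} = - \frac{6873}{16458} + 14377 \left(- \frac{1}{42199}\right) = \left(-6873\right) \frac{1}{16458} - \frac{14377}{42199} = - \frac{2291}{5486} - \frac{14377}{42199} = - \frac{175550131}{231503714}$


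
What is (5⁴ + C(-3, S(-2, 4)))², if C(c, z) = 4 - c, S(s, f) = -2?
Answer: 399424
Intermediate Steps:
(5⁴ + C(-3, S(-2, 4)))² = (5⁴ + (4 - 1*(-3)))² = (625 + (4 + 3))² = (625 + 7)² = 632² = 399424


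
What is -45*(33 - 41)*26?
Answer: 9360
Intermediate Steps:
-45*(33 - 41)*26 = -45*(-8)*26 = 360*26 = 9360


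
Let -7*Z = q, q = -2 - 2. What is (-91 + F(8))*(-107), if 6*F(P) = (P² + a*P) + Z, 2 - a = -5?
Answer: 159323/21 ≈ 7586.8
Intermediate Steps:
q = -4
Z = 4/7 (Z = -⅐*(-4) = 4/7 ≈ 0.57143)
a = 7 (a = 2 - 1*(-5) = 2 + 5 = 7)
F(P) = 2/21 + P²/6 + 7*P/6 (F(P) = ((P² + 7*P) + 4/7)/6 = (4/7 + P² + 7*P)/6 = 2/21 + P²/6 + 7*P/6)
(-91 + F(8))*(-107) = (-91 + (2/21 + (⅙)*8² + (7/6)*8))*(-107) = (-91 + (2/21 + (⅙)*64 + 28/3))*(-107) = (-91 + (2/21 + 32/3 + 28/3))*(-107) = (-91 + 422/21)*(-107) = -1489/21*(-107) = 159323/21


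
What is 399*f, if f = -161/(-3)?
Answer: 21413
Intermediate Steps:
f = 161/3 (f = -161*(-1/3) = 161/3 ≈ 53.667)
399*f = 399*(161/3) = 21413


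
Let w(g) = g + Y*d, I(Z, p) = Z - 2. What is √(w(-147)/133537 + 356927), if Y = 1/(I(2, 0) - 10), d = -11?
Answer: √636476877673301470/1335370 ≈ 597.43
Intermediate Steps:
I(Z, p) = -2 + Z
Y = -⅒ (Y = 1/((-2 + 2) - 10) = 1/(0 - 10) = 1/(-10) = -⅒ ≈ -0.10000)
w(g) = 11/10 + g (w(g) = g - ⅒*(-11) = g + 11/10 = 11/10 + g)
√(w(-147)/133537 + 356927) = √((11/10 - 147)/133537 + 356927) = √(-1459/10*1/133537 + 356927) = √(-1459/1335370 + 356927) = √(476629606531/1335370) = √636476877673301470/1335370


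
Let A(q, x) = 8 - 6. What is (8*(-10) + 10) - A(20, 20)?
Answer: -72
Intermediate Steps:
A(q, x) = 2
(8*(-10) + 10) - A(20, 20) = (8*(-10) + 10) - 1*2 = (-80 + 10) - 2 = -70 - 2 = -72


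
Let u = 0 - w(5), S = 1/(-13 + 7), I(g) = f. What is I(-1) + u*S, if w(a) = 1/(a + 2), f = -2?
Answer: -83/42 ≈ -1.9762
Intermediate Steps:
I(g) = -2
w(a) = 1/(2 + a)
S = -1/6 (S = 1/(-6) = -1/6 ≈ -0.16667)
u = -1/7 (u = 0 - 1/(2 + 5) = 0 - 1/7 = -1/7 ≈ -0.14286)
I(-1) + u*S = -2 - 1/7*(-1/6) = -2 + 1/42 = -83/42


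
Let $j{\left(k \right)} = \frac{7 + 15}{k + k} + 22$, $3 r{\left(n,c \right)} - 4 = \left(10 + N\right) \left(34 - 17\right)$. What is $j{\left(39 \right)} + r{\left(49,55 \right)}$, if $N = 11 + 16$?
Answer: $\frac{9098}{39} \approx 233.28$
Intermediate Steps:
$N = 27$
$r{\left(n,c \right)} = 211$ ($r{\left(n,c \right)} = \frac{4}{3} + \frac{\left(10 + 27\right) \left(34 - 17\right)}{3} = \frac{4}{3} + \frac{37 \cdot 17}{3} = \frac{4}{3} + \frac{1}{3} \cdot 629 = \frac{4}{3} + \frac{629}{3} = 211$)
$j{\left(k \right)} = 22 + \frac{11}{k}$ ($j{\left(k \right)} = \frac{22}{2 k} + 22 = 22 \frac{1}{2 k} + 22 = \frac{11}{k} + 22 = 22 + \frac{11}{k}$)
$j{\left(39 \right)} + r{\left(49,55 \right)} = \left(22 + \frac{11}{39}\right) + 211 = \frac{869}{39} + 211 = \frac{9098}{39}$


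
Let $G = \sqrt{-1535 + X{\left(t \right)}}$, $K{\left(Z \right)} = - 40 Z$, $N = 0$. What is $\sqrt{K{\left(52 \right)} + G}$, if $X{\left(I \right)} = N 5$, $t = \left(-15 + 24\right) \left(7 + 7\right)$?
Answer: $\sqrt{-2080 + i \sqrt{1535}} \approx 0.4295 + 45.609 i$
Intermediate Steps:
$t = 126$ ($t = 9 \cdot 14 = 126$)
$X{\left(I \right)} = 0$ ($X{\left(I \right)} = 0 \cdot 5 = 0$)
$G = i \sqrt{1535}$ ($G = \sqrt{-1535 + 0} = \sqrt{-1535} = i \sqrt{1535} \approx 39.179 i$)
$\sqrt{K{\left(52 \right)} + G} = \sqrt{\left(-40\right) 52 + i \sqrt{1535}} = \sqrt{-2080 + i \sqrt{1535}}$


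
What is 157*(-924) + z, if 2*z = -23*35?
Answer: -290941/2 ≈ -1.4547e+5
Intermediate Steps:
z = -805/2 (z = (-23*35)/2 = (1/2)*(-805) = -805/2 ≈ -402.50)
157*(-924) + z = 157*(-924) - 805/2 = -145068 - 805/2 = -290941/2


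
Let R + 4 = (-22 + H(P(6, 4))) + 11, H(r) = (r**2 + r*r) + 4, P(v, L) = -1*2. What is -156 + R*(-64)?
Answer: 36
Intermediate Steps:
P(v, L) = -2
H(r) = 4 + 2*r**2 (H(r) = (r**2 + r**2) + 4 = 2*r**2 + 4 = 4 + 2*r**2)
R = -3 (R = -4 + ((-22 + (4 + 2*(-2)**2)) + 11) = -4 + ((-22 + (4 + 2*4)) + 11) = -4 + ((-22 + (4 + 8)) + 11) = -4 + ((-22 + 12) + 11) = -4 + (-10 + 11) = -4 + 1 = -3)
-156 + R*(-64) = -156 - 3*(-64) = -156 + 192 = 36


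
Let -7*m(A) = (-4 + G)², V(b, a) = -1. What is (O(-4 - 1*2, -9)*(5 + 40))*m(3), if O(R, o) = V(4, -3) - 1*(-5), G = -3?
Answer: -1260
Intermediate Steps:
m(A) = -7 (m(A) = -(-4 - 3)²/7 = -⅐*(-7)² = -⅐*49 = -7)
O(R, o) = 4 (O(R, o) = -1 - 1*(-5) = -1 + 5 = 4)
(O(-4 - 1*2, -9)*(5 + 40))*m(3) = (4*(5 + 40))*(-7) = (4*45)*(-7) = 180*(-7) = -1260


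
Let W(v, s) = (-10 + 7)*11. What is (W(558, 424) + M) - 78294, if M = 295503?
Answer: 217176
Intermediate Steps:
W(v, s) = -33 (W(v, s) = -3*11 = -33)
(W(558, 424) + M) - 78294 = (-33 + 295503) - 78294 = 295470 - 78294 = 217176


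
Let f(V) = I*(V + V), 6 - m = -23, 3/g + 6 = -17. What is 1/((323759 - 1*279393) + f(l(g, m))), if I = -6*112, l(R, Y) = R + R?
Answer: 23/1028482 ≈ 2.2363e-5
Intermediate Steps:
g = -3/23 (g = 3/(-6 - 17) = 3/(-23) = 3*(-1/23) = -3/23 ≈ -0.13043)
m = 29 (m = 6 - 1*(-23) = 6 + 23 = 29)
l(R, Y) = 2*R
I = -672
f(V) = -1344*V (f(V) = -672*(V + V) = -1344*V)
1/((323759 - 1*279393) + f(l(g, m))) = 1/((323759 - 1*279393) - 2688*(-3)/23) = 1/((323759 - 279393) - 1344*(-6/23)) = 1/(44366 + 8064/23) = 1/(1028482/23) = 23/1028482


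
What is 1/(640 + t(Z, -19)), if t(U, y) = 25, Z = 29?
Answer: 1/665 ≈ 0.0015038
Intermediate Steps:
1/(640 + t(Z, -19)) = 1/(640 + 25) = 1/665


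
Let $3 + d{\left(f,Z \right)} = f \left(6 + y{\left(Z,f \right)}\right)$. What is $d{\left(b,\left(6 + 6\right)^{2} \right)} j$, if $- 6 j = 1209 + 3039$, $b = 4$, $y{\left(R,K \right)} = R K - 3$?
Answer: $-1637604$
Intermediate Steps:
$y{\left(R,K \right)} = -3 + K R$ ($y{\left(R,K \right)} = K R - 3 = -3 + K R$)
$d{\left(f,Z \right)} = -3 + f \left(3 + Z f\right)$ ($d{\left(f,Z \right)} = -3 + f \left(6 + \left(-3 + f Z\right)\right) = -3 + f \left(6 + \left(-3 + Z f\right)\right) = -3 + f \left(3 + Z f\right)$)
$j = -708$ ($j = - \frac{1209 + 3039}{6} = \left(- \frac{1}{6}\right) 4248 = -708$)
$d{\left(b,\left(6 + 6\right)^{2} \right)} j = \left(-3 + 3 \cdot 4 + \left(6 + 6\right)^{2} \cdot 4^{2}\right) \left(-708\right) = \left(-3 + 12 + 12^{2} \cdot 16\right) \left(-708\right) = \left(-3 + 12 + 144 \cdot 16\right) \left(-708\right) = \left(-3 + 12 + 2304\right) \left(-708\right) = 2313 \left(-708\right) = -1637604$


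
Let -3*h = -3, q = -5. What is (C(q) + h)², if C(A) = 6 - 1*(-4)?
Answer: 121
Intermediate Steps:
C(A) = 10 (C(A) = 6 + 4 = 10)
h = 1 (h = -⅓*(-3) = 1)
(C(q) + h)² = (10 + 1)² = 11² = 121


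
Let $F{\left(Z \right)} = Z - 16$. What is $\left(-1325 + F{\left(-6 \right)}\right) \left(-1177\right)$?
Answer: $1585419$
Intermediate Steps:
$F{\left(Z \right)} = -16 + Z$ ($F{\left(Z \right)} = Z - 16 = -16 + Z$)
$\left(-1325 + F{\left(-6 \right)}\right) \left(-1177\right) = \left(-1325 - 22\right) \left(-1177\right) = \left(-1347\right) \left(-1177\right) = 1585419$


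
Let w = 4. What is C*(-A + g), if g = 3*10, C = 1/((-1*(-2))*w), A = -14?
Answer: 11/2 ≈ 5.5000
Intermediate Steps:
C = ⅛ (C = 1/(-1*(-2)*4) = 1/(2*4) = 1/8 = ⅛ ≈ 0.12500)
g = 30
C*(-A + g) = (-1*(-14) + 30)/8 = (14 + 30)/8 = (⅛)*44 = 11/2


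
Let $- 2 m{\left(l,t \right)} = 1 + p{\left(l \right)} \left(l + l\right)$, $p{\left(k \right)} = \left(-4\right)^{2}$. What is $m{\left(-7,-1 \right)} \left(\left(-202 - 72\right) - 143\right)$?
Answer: $- \frac{92991}{2} \approx -46496.0$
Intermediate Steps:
$p{\left(k \right)} = 16$
$m{\left(l,t \right)} = - \frac{1}{2} - 16 l$ ($m{\left(l,t \right)} = - \frac{1 + 16 \left(l + l\right)}{2} = - \frac{1 + 16 \cdot 2 l}{2} = - \frac{1 + 32 l}{2} = - \frac{1}{2} - 16 l$)
$m{\left(-7,-1 \right)} \left(\left(-202 - 72\right) - 143\right) = \left(- \frac{1}{2} - -112\right) \left(\left(-202 - 72\right) - 143\right) = \left(- \frac{1}{2} + 112\right) \left(-274 - 143\right) = \frac{223}{2} \left(-417\right) = - \frac{92991}{2}$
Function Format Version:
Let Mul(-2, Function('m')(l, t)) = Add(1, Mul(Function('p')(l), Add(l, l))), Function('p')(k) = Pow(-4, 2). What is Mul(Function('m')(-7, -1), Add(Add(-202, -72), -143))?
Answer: Rational(-92991, 2) ≈ -46496.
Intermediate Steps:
Function('p')(k) = 16
Function('m')(l, t) = Add(Rational(-1, 2), Mul(-16, l)) (Function('m')(l, t) = Mul(Rational(-1, 2), Add(1, Mul(16, Add(l, l)))) = Mul(Rational(-1, 2), Add(1, Mul(16, Mul(2, l)))) = Mul(Rational(-1, 2), Add(1, Mul(32, l))) = Add(Rational(-1, 2), Mul(-16, l)))
Mul(Function('m')(-7, -1), Add(Add(-202, -72), -143)) = Mul(Add(Rational(-1, 2), Mul(-16, -7)), Add(Add(-202, -72), -143)) = Mul(Add(Rational(-1, 2), 112), Add(-274, -143)) = Mul(Rational(223, 2), -417) = Rational(-92991, 2)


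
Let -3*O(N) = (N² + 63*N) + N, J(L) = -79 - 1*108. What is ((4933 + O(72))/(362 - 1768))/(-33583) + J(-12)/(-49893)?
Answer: 8912980943/2355832606314 ≈ 0.0037834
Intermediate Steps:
J(L) = -187 (J(L) = -79 - 108 = -187)
O(N) = -64*N/3 - N²/3 (O(N) = -((N² + 63*N) + N)/3 = -(N² + 64*N)/3 = -64*N/3 - N²/3)
((4933 + O(72))/(362 - 1768))/(-33583) + J(-12)/(-49893) = ((4933 - ⅓*72*(64 + 72))/(362 - 1768))/(-33583) - 187/(-49893) = ((4933 - ⅓*72*136)/(-1406))*(-1/33583) - 187*(-1/49893) = ((4933 - 3264)*(-1/1406))*(-1/33583) + 187/49893 = (1669*(-1/1406))*(-1/33583) + 187/49893 = -1669/1406*(-1/33583) + 187/49893 = 1669/47217698 + 187/49893 = 8912980943/2355832606314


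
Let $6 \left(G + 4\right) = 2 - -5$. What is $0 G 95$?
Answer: $0$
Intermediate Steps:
$G = - \frac{17}{6}$ ($G = -4 + \frac{2 - -5}{6} = -4 + \frac{2 + 5}{6} = -4 + \frac{1}{6} \cdot 7 = -4 + \frac{7}{6} = - \frac{17}{6} \approx -2.8333$)
$0 G 95 = 0 \left(- \frac{17}{6}\right) 95 = 0 \cdot 95 = 0$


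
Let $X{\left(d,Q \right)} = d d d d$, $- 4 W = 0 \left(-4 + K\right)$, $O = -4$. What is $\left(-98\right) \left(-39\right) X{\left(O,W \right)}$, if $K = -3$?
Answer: $978432$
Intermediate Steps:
$W = 0$ ($W = - \frac{0 \left(-4 - 3\right)}{4} = - \frac{0 \left(-7\right)}{4} = \left(- \frac{1}{4}\right) 0 = 0$)
$X{\left(d,Q \right)} = d^{4}$ ($X{\left(d,Q \right)} = d d^{2} d = d^{3} d = d^{4}$)
$\left(-98\right) \left(-39\right) X{\left(O,W \right)} = \left(-98\right) \left(-39\right) \left(-4\right)^{4} = 3822 \cdot 256 = 978432$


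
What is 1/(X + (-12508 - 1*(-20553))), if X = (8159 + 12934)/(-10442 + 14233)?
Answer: 3791/30519688 ≈ 0.00012421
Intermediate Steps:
X = 21093/3791 ≈ 5.5640
1/(X + (-12508 - 1*(-20553))) = 1/(21093/3791 + (-12508 - 1*(-20553))) = 1/(21093/3791 + (-12508 + 20553)) = 1/(21093/3791 + 8045) = 1/(30519688/3791) = 3791/30519688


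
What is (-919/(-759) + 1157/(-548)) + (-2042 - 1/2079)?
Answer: -53531597389/26203716 ≈ -2042.9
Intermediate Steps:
(-919/(-759) + 1157/(-548)) + (-2042 - 1/2079) = (-919*(-1/759) + 1157*(-1/548)) + (-2042 - 1*1/2079) = (919/759 - 1157/548) + (-2042 - 1/2079) = -374551/415932 - 4245319/2079 = -53531597389/26203716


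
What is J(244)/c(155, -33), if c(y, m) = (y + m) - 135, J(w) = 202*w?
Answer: -49288/13 ≈ -3791.4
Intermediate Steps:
c(y, m) = -135 + m + y (c(y, m) = (m + y) - 135 = -135 + m + y)
J(244)/c(155, -33) = (202*244)/(-135 - 33 + 155) = 49288/(-13) = 49288*(-1/13) = -49288/13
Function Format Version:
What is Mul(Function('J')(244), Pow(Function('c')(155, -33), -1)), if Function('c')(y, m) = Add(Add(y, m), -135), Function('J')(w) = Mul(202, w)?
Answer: Rational(-49288, 13) ≈ -3791.4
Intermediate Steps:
Function('c')(y, m) = Add(-135, m, y) (Function('c')(y, m) = Add(Add(m, y), -135) = Add(-135, m, y))
Mul(Function('J')(244), Pow(Function('c')(155, -33), -1)) = Mul(Mul(202, 244), Pow(Add(-135, -33, 155), -1)) = Mul(49288, Pow(-13, -1)) = Mul(49288, Rational(-1, 13)) = Rational(-49288, 13)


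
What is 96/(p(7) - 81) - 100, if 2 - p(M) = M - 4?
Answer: -4148/41 ≈ -101.17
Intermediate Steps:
p(M) = 6 - M (p(M) = 2 - (M - 4) = 2 - (-4 + M) = 2 + (4 - M) = 6 - M)
96/(p(7) - 81) - 100 = 96/((6 - 1*7) - 81) - 100 = 96/((6 - 7) - 81) - 100 = 96/(-1 - 81) - 100 = 96/(-82) - 100 = 96*(-1/82) - 100 = -48/41 - 100 = -4148/41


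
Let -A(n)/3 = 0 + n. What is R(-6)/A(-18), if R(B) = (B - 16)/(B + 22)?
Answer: -11/432 ≈ -0.025463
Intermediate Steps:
A(n) = -3*n (A(n) = -3*(0 + n) = -3*n)
R(B) = (-16 + B)/(22 + B)
R(-6)/A(-18) = ((-16 - 6)/(22 - 6))/((-3*(-18))) = (-22/16)/54 = ((1/16)*(-22))*(1/54) = -11/8*1/54 = -11/432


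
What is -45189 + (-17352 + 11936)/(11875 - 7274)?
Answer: -207920005/4601 ≈ -45190.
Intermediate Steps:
-45189 + (-17352 + 11936)/(11875 - 7274) = -45189 - 5416/4601 = -207920005/4601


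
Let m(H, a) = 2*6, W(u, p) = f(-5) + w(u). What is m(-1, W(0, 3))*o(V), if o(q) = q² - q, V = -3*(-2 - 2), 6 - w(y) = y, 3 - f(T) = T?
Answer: 1584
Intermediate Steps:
f(T) = 3 - T
w(y) = 6 - y
W(u, p) = 14 - u (W(u, p) = (3 - 1*(-5)) + (6 - u) = (3 + 5) + (6 - u) = 8 + (6 - u) = 14 - u)
m(H, a) = 12
V = 12 (V = -3*(-4) = 12)
m(-1, W(0, 3))*o(V) = 12*(12*(-1 + 12)) = 12*(12*11) = 12*132 = 1584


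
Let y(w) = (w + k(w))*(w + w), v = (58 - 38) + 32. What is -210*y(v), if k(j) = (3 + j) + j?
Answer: -3472560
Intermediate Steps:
k(j) = 3 + 2*j
v = 52 (v = 20 + 32 = 52)
y(w) = 2*w*(3 + 3*w) (y(w) = (w + (3 + 2*w))*(w + w) = (3 + 3*w)*(2*w) = 2*w*(3 + 3*w))
-210*y(v) = -1260*52*(1 + 52) = -1260*52*53 = -210*16536 = -3472560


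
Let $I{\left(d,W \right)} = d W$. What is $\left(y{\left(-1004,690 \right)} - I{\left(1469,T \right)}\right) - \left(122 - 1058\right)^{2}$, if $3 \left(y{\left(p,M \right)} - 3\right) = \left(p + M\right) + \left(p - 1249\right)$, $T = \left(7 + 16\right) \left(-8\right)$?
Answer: $- \frac{1819958}{3} \approx -6.0665 \cdot 10^{5}$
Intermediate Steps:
$T = -184$ ($T = 23 \left(-8\right) = -184$)
$y{\left(p,M \right)} = - \frac{1240}{3} + \frac{M}{3} + \frac{2 p}{3}$ ($y{\left(p,M \right)} = 3 + \frac{\left(p + M\right) + \left(p - 1249\right)}{3} = 3 + \frac{\left(M + p\right) + \left(-1249 + p\right)}{3} = 3 + \frac{-1249 + M + 2 p}{3} = 3 + \left(- \frac{1249}{3} + \frac{M}{3} + \frac{2 p}{3}\right) = - \frac{1240}{3} + \frac{M}{3} + \frac{2 p}{3}$)
$I{\left(d,W \right)} = W d$
$\left(y{\left(-1004,690 \right)} - I{\left(1469,T \right)}\right) - \left(122 - 1058\right)^{2} = \left(\left(- \frac{1240}{3} + \frac{1}{3} \cdot 690 + \frac{2}{3} \left(-1004\right)\right) - \left(-184\right) 1469\right) - \left(122 - 1058\right)^{2} = \left(\left(- \frac{1240}{3} + 230 - \frac{2008}{3}\right) - -270296\right) - \left(-936\right)^{2} = \left(- \frac{2558}{3} + 270296\right) - 876096 = \frac{808330}{3} - 876096 = - \frac{1819958}{3}$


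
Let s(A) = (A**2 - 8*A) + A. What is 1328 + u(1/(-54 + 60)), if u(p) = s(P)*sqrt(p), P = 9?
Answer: 1328 + 3*sqrt(6) ≈ 1335.3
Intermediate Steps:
s(A) = A**2 - 7*A
u(p) = 18*sqrt(p) (u(p) = (9*(-7 + 9))*sqrt(p) = (9*2)*sqrt(p) = 18*sqrt(p))
1328 + u(1/(-54 + 60)) = 1328 + 18*sqrt(1/(-54 + 60)) = 1328 + 18*sqrt(1/6) = 1328 + 18*(sqrt(6)/6) = 1328 + 3*sqrt(6)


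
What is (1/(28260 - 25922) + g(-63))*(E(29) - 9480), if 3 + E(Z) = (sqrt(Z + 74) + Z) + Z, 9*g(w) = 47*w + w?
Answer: 7403968975/2338 - 785567*sqrt(103)/2338 ≈ 3.1634e+6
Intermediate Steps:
g(w) = 16*w/3 (g(w) = (47*w + w)/9 = (48*w)/9 = 16*w/3)
E(Z) = -3 + sqrt(74 + Z) + 2*Z (E(Z) = -3 + ((sqrt(Z + 74) + Z) + Z) = -3 + ((sqrt(74 + Z) + Z) + Z) = -3 + ((Z + sqrt(74 + Z)) + Z) = -3 + (sqrt(74 + Z) + 2*Z) = -3 + sqrt(74 + Z) + 2*Z)
(1/(28260 - 25922) + g(-63))*(E(29) - 9480) = (1/(28260 - 25922) + (16/3)*(-63))*((-3 + sqrt(74 + 29) + 2*29) - 9480) = (1/2338 - 336)*((-3 + sqrt(103) + 58) - 9480) = (1/2338 - 336)*((55 + sqrt(103)) - 9480) = -785567*(-9425 + sqrt(103))/2338 = 7403968975/2338 - 785567*sqrt(103)/2338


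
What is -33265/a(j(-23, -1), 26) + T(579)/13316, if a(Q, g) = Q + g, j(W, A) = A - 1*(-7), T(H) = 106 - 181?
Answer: -110739785/106528 ≈ -1039.5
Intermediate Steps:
T(H) = -75
j(W, A) = 7 + A (j(W, A) = A + 7 = 7 + A)
-33265/a(j(-23, -1), 26) + T(579)/13316 = -33265/((7 - 1) + 26) - 75/13316 = -33265/(6 + 26) - 75*1/13316 = -33265/32 - 75/13316 = -110739785/106528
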